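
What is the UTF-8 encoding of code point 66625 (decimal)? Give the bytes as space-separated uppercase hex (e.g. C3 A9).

U+10441 = 0x10441 = 66625 decimal. In range U+10000–U+10FFFF → 4-byte form: 11110xxx 10xxxxxx 10xxxxxx 10xxxxxx.
Binary (21 bits): 000010000010001000001.
Split 3+6+6+6: 000 | 010000 | 010001 | 000001.
Byte 1: 11110000 = 0xF0.
Byte 2: 10010000 = 0x90.
Byte 3: 10010001 = 0x91.
Byte 4: 10000001 = 0x81.

F0 90 91 81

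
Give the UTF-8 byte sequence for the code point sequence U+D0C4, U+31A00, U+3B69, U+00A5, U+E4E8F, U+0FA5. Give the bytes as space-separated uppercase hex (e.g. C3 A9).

ED 83 84 F0 B1 A8 80 E3 AD A9 C2 A5 F3 A4 BA 8F E0 BE A5

U+D0C4: 3-byte form → ED 83 84.
U+31A00: 4-byte form → F0 B1 A8 80.
U+3B69: 3-byte form → E3 AD A9.
U+00A5: 2-byte form → C2 A5.
U+E4E8F: 4-byte form → F3 A4 BA 8F.
U+0FA5: 3-byte form → E0 BE A5.
Concatenated (19 bytes): ED 83 84 F0 B1 A8 80 E3 AD A9 C2 A5 F3 A4 BA 8F E0 BE A5.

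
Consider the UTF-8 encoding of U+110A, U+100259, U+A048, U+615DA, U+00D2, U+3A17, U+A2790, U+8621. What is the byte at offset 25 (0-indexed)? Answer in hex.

U+110A → 3-byte form E1 84 8A at offsets 0–2.
U+100259 → 4-byte form F4 80 89 99 at offsets 3–6.
U+A048 → 3-byte form EA 81 88 at offsets 7–9.
U+615DA → 4-byte form F1 A1 97 9A at offsets 10–13.
U+00D2 → 2-byte form C3 92 at offsets 14–15.
U+3A17 → 3-byte form E3 A8 97 at offsets 16–18.
U+A2790 → 4-byte form F2 A2 9E 90 at offsets 19–22.
U+8621 → 3-byte form E8 98 A1 at offsets 23–25.
Offset 25 falls in char 8's range; it's byte 3 of E8 98 A1 = 0xA1.

0xA1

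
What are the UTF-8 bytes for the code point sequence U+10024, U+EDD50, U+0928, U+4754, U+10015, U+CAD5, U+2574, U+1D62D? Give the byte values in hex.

U+10024: 4-byte form → F0 90 80 A4.
U+EDD50: 4-byte form → F3 AD B5 90.
U+0928: 3-byte form → E0 A4 A8.
U+4754: 3-byte form → E4 9D 94.
U+10015: 4-byte form → F0 90 80 95.
U+CAD5: 3-byte form → EC AB 95.
U+2574: 3-byte form → E2 95 B4.
U+1D62D: 4-byte form → F0 9D 98 AD.
Concatenated (28 bytes): F0 90 80 A4 F3 AD B5 90 E0 A4 A8 E4 9D 94 F0 90 80 95 EC AB 95 E2 95 B4 F0 9D 98 AD.

F0 90 80 A4 F3 AD B5 90 E0 A4 A8 E4 9D 94 F0 90 80 95 EC AB 95 E2 95 B4 F0 9D 98 AD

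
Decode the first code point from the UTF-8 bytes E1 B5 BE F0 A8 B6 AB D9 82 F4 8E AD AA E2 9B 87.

Offset 0: leading byte 0xE1 = 11100001 → 3-byte char #1 = E1 B5 BE.
Leading byte 0xE1 = 11100001 matches 1110xxxx → 3-byte sequence.
Byte 1: 0xE1 = 11100001, payload 0001 (4 bits).
Byte 2: 0xB5 = 10110101 (10xxxxxx ✓), payload 110101.
Byte 3: 0xBE = 10111110 (10xxxxxx ✓), payload 111110.
Concatenate: 0001110101111110 = 0x1D7E (16 bits → U+1D7E).

U+1D7E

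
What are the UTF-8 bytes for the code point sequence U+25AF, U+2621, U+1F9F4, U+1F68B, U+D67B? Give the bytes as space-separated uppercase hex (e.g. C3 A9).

U+25AF: 3-byte form → E2 96 AF.
U+2621: 3-byte form → E2 98 A1.
U+1F9F4: 4-byte form → F0 9F A7 B4.
U+1F68B: 4-byte form → F0 9F 9A 8B.
U+D67B: 3-byte form → ED 99 BB.
Concatenated (17 bytes): E2 96 AF E2 98 A1 F0 9F A7 B4 F0 9F 9A 8B ED 99 BB.

E2 96 AF E2 98 A1 F0 9F A7 B4 F0 9F 9A 8B ED 99 BB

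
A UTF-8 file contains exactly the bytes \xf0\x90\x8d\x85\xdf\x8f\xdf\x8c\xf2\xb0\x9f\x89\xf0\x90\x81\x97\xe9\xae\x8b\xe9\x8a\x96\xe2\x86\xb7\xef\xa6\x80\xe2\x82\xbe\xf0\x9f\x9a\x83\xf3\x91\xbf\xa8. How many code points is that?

12

Byte at offset 0: 0xF0 = 11110000 → 4-byte char (#1). Advance 4.
Byte at offset 4: 0xDF = 11011111 → 2-byte char (#2). Advance 2.
Byte at offset 6: 0xDF = 11011111 → 2-byte char (#3). Advance 2.
Byte at offset 8: 0xF2 = 11110010 → 4-byte char (#4). Advance 4.
Byte at offset 12: 0xF0 = 11110000 → 4-byte char (#5). Advance 4.
Byte at offset 16: 0xE9 = 11101001 → 3-byte char (#6). Advance 3.
Byte at offset 19: 0xE9 = 11101001 → 3-byte char (#7). Advance 3.
Byte at offset 22: 0xE2 = 11100010 → 3-byte char (#8). Advance 3.
Byte at offset 25: 0xEF = 11101111 → 3-byte char (#9). Advance 3.
Byte at offset 28: 0xE2 = 11100010 → 3-byte char (#10). Advance 3.
Byte at offset 31: 0xF0 = 11110000 → 4-byte char (#11). Advance 4.
Byte at offset 35: 0xF3 = 11110011 → 4-byte char (#12). Advance 4.
Reached end at offset 39 after 12 code points.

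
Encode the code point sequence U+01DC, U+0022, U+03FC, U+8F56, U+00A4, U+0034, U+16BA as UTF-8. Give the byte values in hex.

C7 9C 22 CF BC E8 BD 96 C2 A4 34 E1 9A BA

U+01DC: 2-byte form → C7 9C.
U+0022: 1-byte form → 22.
U+03FC: 2-byte form → CF BC.
U+8F56: 3-byte form → E8 BD 96.
U+00A4: 2-byte form → C2 A4.
U+0034: 1-byte form → 34.
U+16BA: 3-byte form → E1 9A BA.
Concatenated (14 bytes): C7 9C 22 CF BC E8 BD 96 C2 A4 34 E1 9A BA.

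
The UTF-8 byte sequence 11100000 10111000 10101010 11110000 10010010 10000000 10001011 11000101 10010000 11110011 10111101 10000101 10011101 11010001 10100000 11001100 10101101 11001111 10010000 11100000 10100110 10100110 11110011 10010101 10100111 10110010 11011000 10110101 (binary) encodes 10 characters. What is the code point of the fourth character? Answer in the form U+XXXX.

U+FD15D

Offset 0: leading byte 0xE0 = 11100000 → 3-byte char #1 = E0 B8 AA.
Offset 3: leading byte 0xF0 = 11110000 → 4-byte char #2 = F0 92 80 8B.
Offset 7: leading byte 0xC5 = 11000101 → 2-byte char #3 = C5 90.
Offset 9: leading byte 0xF3 = 11110011 → 4-byte char #4 = F3 BD 85 9D.
Leading byte 0xF3 = 11110011 matches 11110xxx → 4-byte sequence.
Byte 1: 0xF3 = 11110011, payload 011 (3 bits).
Byte 2: 0xBD = 10111101 (10xxxxxx ✓), payload 111101.
Byte 3: 0x85 = 10000101 (10xxxxxx ✓), payload 000101.
Byte 4: 0x9D = 10011101 (10xxxxxx ✓), payload 011101.
Concatenate: 011111101000101011101 = 0xFD15D (21 bits → U+FD15D).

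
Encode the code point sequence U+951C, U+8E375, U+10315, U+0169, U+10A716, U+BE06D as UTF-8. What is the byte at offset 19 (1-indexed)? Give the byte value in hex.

0xBE

1-indexed offset 19 is 0-indexed offset 18.
U+951C → 3-byte form E9 94 9C at offsets 0–2.
U+8E375 → 4-byte form F2 8E 8D B5 at offsets 3–6.
U+10315 → 4-byte form F0 90 8C 95 at offsets 7–10.
U+0169 → 2-byte form C5 A9 at offsets 11–12.
U+10A716 → 4-byte form F4 8A 9C 96 at offsets 13–16.
U+BE06D → 4-byte form F2 BE 81 AD at offsets 17–20.
Offset 18 falls in char 6's range; it's byte 2 of F2 BE 81 AD = 0xBE.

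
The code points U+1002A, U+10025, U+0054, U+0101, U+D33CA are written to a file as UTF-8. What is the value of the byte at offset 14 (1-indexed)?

1-indexed offset 14 is 0-indexed offset 13.
U+1002A → 4-byte form F0 90 80 AA at offsets 0–3.
U+10025 → 4-byte form F0 90 80 A5 at offsets 4–7.
U+0054 → 1-byte form 54 at offsets 8–8.
U+0101 → 2-byte form C4 81 at offsets 9–10.
U+D33CA → 4-byte form F3 93 8F 8A at offsets 11–14.
Offset 13 falls in char 5's range; it's byte 3 of F3 93 8F 8A = 0x8F.

0x8F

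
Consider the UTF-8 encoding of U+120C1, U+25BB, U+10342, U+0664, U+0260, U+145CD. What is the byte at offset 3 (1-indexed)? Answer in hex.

1-indexed offset 3 is 0-indexed offset 2.
U+120C1 → 4-byte form F0 92 83 81 at offsets 0–3.
Offset 2 falls in char 1's range; it's byte 3 of F0 92 83 81 = 0x83.

0x83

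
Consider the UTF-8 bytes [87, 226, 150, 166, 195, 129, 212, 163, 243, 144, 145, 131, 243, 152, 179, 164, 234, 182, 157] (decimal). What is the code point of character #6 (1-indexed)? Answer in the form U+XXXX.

Offset 0: leading byte 0x57 = 01010111 → 1-byte char #1 = 57.
Offset 1: leading byte 0xE2 = 11100010 → 3-byte char #2 = E2 96 A6.
Offset 4: leading byte 0xC3 = 11000011 → 2-byte char #3 = C3 81.
Offset 6: leading byte 0xD4 = 11010100 → 2-byte char #4 = D4 A3.
Offset 8: leading byte 0xF3 = 11110011 → 4-byte char #5 = F3 90 91 83.
Offset 12: leading byte 0xF3 = 11110011 → 4-byte char #6 = F3 98 B3 A4.
Leading byte 0xF3 = 11110011 matches 11110xxx → 4-byte sequence.
Byte 1: 0xF3 = 11110011, payload 011 (3 bits).
Byte 2: 0x98 = 10011000 (10xxxxxx ✓), payload 011000.
Byte 3: 0xB3 = 10110011 (10xxxxxx ✓), payload 110011.
Byte 4: 0xA4 = 10100100 (10xxxxxx ✓), payload 100100.
Concatenate: 011011000110011100100 = 0xD8CE4 (21 bits → U+D8CE4).

U+D8CE4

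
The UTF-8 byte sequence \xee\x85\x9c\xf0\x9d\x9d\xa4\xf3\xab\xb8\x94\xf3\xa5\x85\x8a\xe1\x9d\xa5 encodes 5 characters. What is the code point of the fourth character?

Offset 0: leading byte 0xEE = 11101110 → 3-byte char #1 = EE 85 9C.
Offset 3: leading byte 0xF0 = 11110000 → 4-byte char #2 = F0 9D 9D A4.
Offset 7: leading byte 0xF3 = 11110011 → 4-byte char #3 = F3 AB B8 94.
Offset 11: leading byte 0xF3 = 11110011 → 4-byte char #4 = F3 A5 85 8A.
Leading byte 0xF3 = 11110011 matches 11110xxx → 4-byte sequence.
Byte 1: 0xF3 = 11110011, payload 011 (3 bits).
Byte 2: 0xA5 = 10100101 (10xxxxxx ✓), payload 100101.
Byte 3: 0x85 = 10000101 (10xxxxxx ✓), payload 000101.
Byte 4: 0x8A = 10001010 (10xxxxxx ✓), payload 001010.
Concatenate: 011100101000101001010 = 0xE514A (21 bits → U+E514A).

U+E514A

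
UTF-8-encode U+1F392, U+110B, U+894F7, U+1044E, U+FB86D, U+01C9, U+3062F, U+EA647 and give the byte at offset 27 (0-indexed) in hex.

0x99

U+1F392 → 4-byte form F0 9F 8E 92 at offsets 0–3.
U+110B → 3-byte form E1 84 8B at offsets 4–6.
U+894F7 → 4-byte form F2 89 93 B7 at offsets 7–10.
U+1044E → 4-byte form F0 90 91 8E at offsets 11–14.
U+FB86D → 4-byte form F3 BB A1 AD at offsets 15–18.
U+01C9 → 2-byte form C7 89 at offsets 19–20.
U+3062F → 4-byte form F0 B0 98 AF at offsets 21–24.
U+EA647 → 4-byte form F3 AA 99 87 at offsets 25–28.
Offset 27 falls in char 8's range; it's byte 3 of F3 AA 99 87 = 0x99.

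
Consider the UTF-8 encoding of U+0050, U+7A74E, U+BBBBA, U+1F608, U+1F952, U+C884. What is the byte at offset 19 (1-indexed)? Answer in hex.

0xA2

1-indexed offset 19 is 0-indexed offset 18.
U+0050 → 1-byte form 50 at offsets 0–0.
U+7A74E → 4-byte form F1 BA 9D 8E at offsets 1–4.
U+BBBBA → 4-byte form F2 BB AE BA at offsets 5–8.
U+1F608 → 4-byte form F0 9F 98 88 at offsets 9–12.
U+1F952 → 4-byte form F0 9F A5 92 at offsets 13–16.
U+C884 → 3-byte form EC A2 84 at offsets 17–19.
Offset 18 falls in char 6's range; it's byte 2 of EC A2 84 = 0xA2.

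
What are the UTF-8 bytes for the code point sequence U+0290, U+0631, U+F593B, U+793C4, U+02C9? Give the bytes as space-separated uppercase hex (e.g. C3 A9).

CA 90 D8 B1 F3 B5 A4 BB F1 B9 8F 84 CB 89

U+0290: 2-byte form → CA 90.
U+0631: 2-byte form → D8 B1.
U+F593B: 4-byte form → F3 B5 A4 BB.
U+793C4: 4-byte form → F1 B9 8F 84.
U+02C9: 2-byte form → CB 89.
Concatenated (14 bytes): CA 90 D8 B1 F3 B5 A4 BB F1 B9 8F 84 CB 89.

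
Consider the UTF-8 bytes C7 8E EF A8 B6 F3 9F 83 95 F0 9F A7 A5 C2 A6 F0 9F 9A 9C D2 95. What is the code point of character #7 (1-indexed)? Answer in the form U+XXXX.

Offset 0: leading byte 0xC7 = 11000111 → 2-byte char #1 = C7 8E.
Offset 2: leading byte 0xEF = 11101111 → 3-byte char #2 = EF A8 B6.
Offset 5: leading byte 0xF3 = 11110011 → 4-byte char #3 = F3 9F 83 95.
Offset 9: leading byte 0xF0 = 11110000 → 4-byte char #4 = F0 9F A7 A5.
Offset 13: leading byte 0xC2 = 11000010 → 2-byte char #5 = C2 A6.
Offset 15: leading byte 0xF0 = 11110000 → 4-byte char #6 = F0 9F 9A 9C.
Offset 19: leading byte 0xD2 = 11010010 → 2-byte char #7 = D2 95.
Leading byte 0xD2 = 11010010 matches 110xxxxx → 2-byte sequence.
Byte 1: 0xD2 = 11010010, payload 10010 (5 bits).
Byte 2: 0x95 = 10010101 (10xxxxxx ✓), payload 010101.
Concatenate: 10010010101 = 0x495 (11 bits → U+0495).

U+0495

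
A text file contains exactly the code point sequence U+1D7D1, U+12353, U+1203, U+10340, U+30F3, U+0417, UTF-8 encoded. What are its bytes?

F0 9D 9F 91 F0 92 8D 93 E1 88 83 F0 90 8D 80 E3 83 B3 D0 97

U+1D7D1: 4-byte form → F0 9D 9F 91.
U+12353: 4-byte form → F0 92 8D 93.
U+1203: 3-byte form → E1 88 83.
U+10340: 4-byte form → F0 90 8D 80.
U+30F3: 3-byte form → E3 83 B3.
U+0417: 2-byte form → D0 97.
Concatenated (20 bytes): F0 9D 9F 91 F0 92 8D 93 E1 88 83 F0 90 8D 80 E3 83 B3 D0 97.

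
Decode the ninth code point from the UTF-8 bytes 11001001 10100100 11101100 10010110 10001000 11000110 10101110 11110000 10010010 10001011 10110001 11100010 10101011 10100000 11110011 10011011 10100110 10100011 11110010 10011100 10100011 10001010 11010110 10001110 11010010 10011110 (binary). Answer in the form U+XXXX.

U+049E

Offset 0: leading byte 0xC9 = 11001001 → 2-byte char #1 = C9 A4.
Offset 2: leading byte 0xEC = 11101100 → 3-byte char #2 = EC 96 88.
Offset 5: leading byte 0xC6 = 11000110 → 2-byte char #3 = C6 AE.
Offset 7: leading byte 0xF0 = 11110000 → 4-byte char #4 = F0 92 8B B1.
Offset 11: leading byte 0xE2 = 11100010 → 3-byte char #5 = E2 AB A0.
Offset 14: leading byte 0xF3 = 11110011 → 4-byte char #6 = F3 9B A6 A3.
Offset 18: leading byte 0xF2 = 11110010 → 4-byte char #7 = F2 9C A3 8A.
Offset 22: leading byte 0xD6 = 11010110 → 2-byte char #8 = D6 8E.
Offset 24: leading byte 0xD2 = 11010010 → 2-byte char #9 = D2 9E.
Leading byte 0xD2 = 11010010 matches 110xxxxx → 2-byte sequence.
Byte 1: 0xD2 = 11010010, payload 10010 (5 bits).
Byte 2: 0x9E = 10011110 (10xxxxxx ✓), payload 011110.
Concatenate: 10010011110 = 0x49E (11 bits → U+049E).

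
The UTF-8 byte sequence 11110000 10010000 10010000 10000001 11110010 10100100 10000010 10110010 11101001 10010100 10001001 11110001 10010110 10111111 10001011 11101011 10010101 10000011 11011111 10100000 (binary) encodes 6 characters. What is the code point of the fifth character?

U+B543

Offset 0: leading byte 0xF0 = 11110000 → 4-byte char #1 = F0 90 90 81.
Offset 4: leading byte 0xF2 = 11110010 → 4-byte char #2 = F2 A4 82 B2.
Offset 8: leading byte 0xE9 = 11101001 → 3-byte char #3 = E9 94 89.
Offset 11: leading byte 0xF1 = 11110001 → 4-byte char #4 = F1 96 BF 8B.
Offset 15: leading byte 0xEB = 11101011 → 3-byte char #5 = EB 95 83.
Leading byte 0xEB = 11101011 matches 1110xxxx → 3-byte sequence.
Byte 1: 0xEB = 11101011, payload 1011 (4 bits).
Byte 2: 0x95 = 10010101 (10xxxxxx ✓), payload 010101.
Byte 3: 0x83 = 10000011 (10xxxxxx ✓), payload 000011.
Concatenate: 1011010101000011 = 0xB543 (16 bits → U+B543).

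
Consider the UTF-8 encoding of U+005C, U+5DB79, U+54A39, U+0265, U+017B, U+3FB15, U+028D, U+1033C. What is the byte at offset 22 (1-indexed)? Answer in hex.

1-indexed offset 22 is 0-indexed offset 21.
U+005C → 1-byte form 5C at offsets 0–0.
U+5DB79 → 4-byte form F1 9D AD B9 at offsets 1–4.
U+54A39 → 4-byte form F1 94 A8 B9 at offsets 5–8.
U+0265 → 2-byte form C9 A5 at offsets 9–10.
U+017B → 2-byte form C5 BB at offsets 11–12.
U+3FB15 → 4-byte form F0 BF AC 95 at offsets 13–16.
U+028D → 2-byte form CA 8D at offsets 17–18.
U+1033C → 4-byte form F0 90 8C BC at offsets 19–22.
Offset 21 falls in char 8's range; it's byte 3 of F0 90 8C BC = 0x8C.

0x8C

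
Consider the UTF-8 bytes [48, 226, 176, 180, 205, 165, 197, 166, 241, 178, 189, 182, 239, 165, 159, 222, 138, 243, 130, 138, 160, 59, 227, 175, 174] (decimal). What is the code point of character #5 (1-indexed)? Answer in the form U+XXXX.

U+72F76

Offset 0: leading byte 0x30 = 00110000 → 1-byte char #1 = 30.
Offset 1: leading byte 0xE2 = 11100010 → 3-byte char #2 = E2 B0 B4.
Offset 4: leading byte 0xCD = 11001101 → 2-byte char #3 = CD A5.
Offset 6: leading byte 0xC5 = 11000101 → 2-byte char #4 = C5 A6.
Offset 8: leading byte 0xF1 = 11110001 → 4-byte char #5 = F1 B2 BD B6.
Leading byte 0xF1 = 11110001 matches 11110xxx → 4-byte sequence.
Byte 1: 0xF1 = 11110001, payload 001 (3 bits).
Byte 2: 0xB2 = 10110010 (10xxxxxx ✓), payload 110010.
Byte 3: 0xBD = 10111101 (10xxxxxx ✓), payload 111101.
Byte 4: 0xB6 = 10110110 (10xxxxxx ✓), payload 110110.
Concatenate: 001110010111101110110 = 0x72F76 (21 bits → U+72F76).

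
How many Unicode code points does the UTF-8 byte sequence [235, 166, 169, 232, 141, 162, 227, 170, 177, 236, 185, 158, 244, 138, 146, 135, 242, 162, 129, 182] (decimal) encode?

Byte at offset 0: 0xEB = 11101011 → 3-byte char (#1). Advance 3.
Byte at offset 3: 0xE8 = 11101000 → 3-byte char (#2). Advance 3.
Byte at offset 6: 0xE3 = 11100011 → 3-byte char (#3). Advance 3.
Byte at offset 9: 0xEC = 11101100 → 3-byte char (#4). Advance 3.
Byte at offset 12: 0xF4 = 11110100 → 4-byte char (#5). Advance 4.
Byte at offset 16: 0xF2 = 11110010 → 4-byte char (#6). Advance 4.
Reached end at offset 20 after 6 code points.

6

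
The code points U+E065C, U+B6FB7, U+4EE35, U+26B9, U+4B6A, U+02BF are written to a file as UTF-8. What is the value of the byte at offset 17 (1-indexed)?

0xAD

1-indexed offset 17 is 0-indexed offset 16.
U+E065C → 4-byte form F3 A0 99 9C at offsets 0–3.
U+B6FB7 → 4-byte form F2 B6 BE B7 at offsets 4–7.
U+4EE35 → 4-byte form F1 8E B8 B5 at offsets 8–11.
U+26B9 → 3-byte form E2 9A B9 at offsets 12–14.
U+4B6A → 3-byte form E4 AD AA at offsets 15–17.
Offset 16 falls in char 5's range; it's byte 2 of E4 AD AA = 0xAD.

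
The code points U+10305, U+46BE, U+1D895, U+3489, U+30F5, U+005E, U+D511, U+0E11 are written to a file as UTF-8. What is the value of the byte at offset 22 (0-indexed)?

0xB8

U+10305 → 4-byte form F0 90 8C 85 at offsets 0–3.
U+46BE → 3-byte form E4 9A BE at offsets 4–6.
U+1D895 → 4-byte form F0 9D A2 95 at offsets 7–10.
U+3489 → 3-byte form E3 92 89 at offsets 11–13.
U+30F5 → 3-byte form E3 83 B5 at offsets 14–16.
U+005E → 1-byte form 5E at offsets 17–17.
U+D511 → 3-byte form ED 94 91 at offsets 18–20.
U+0E11 → 3-byte form E0 B8 91 at offsets 21–23.
Offset 22 falls in char 8's range; it's byte 2 of E0 B8 91 = 0xB8.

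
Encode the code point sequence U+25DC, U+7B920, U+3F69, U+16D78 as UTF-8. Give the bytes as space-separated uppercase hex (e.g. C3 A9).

U+25DC: 3-byte form → E2 97 9C.
U+7B920: 4-byte form → F1 BB A4 A0.
U+3F69: 3-byte form → E3 BD A9.
U+16D78: 4-byte form → F0 96 B5 B8.
Concatenated (14 bytes): E2 97 9C F1 BB A4 A0 E3 BD A9 F0 96 B5 B8.

E2 97 9C F1 BB A4 A0 E3 BD A9 F0 96 B5 B8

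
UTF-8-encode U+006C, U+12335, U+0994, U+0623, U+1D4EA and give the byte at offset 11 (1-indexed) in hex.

0xF0

1-indexed offset 11 is 0-indexed offset 10.
U+006C → 1-byte form 6C at offsets 0–0.
U+12335 → 4-byte form F0 92 8C B5 at offsets 1–4.
U+0994 → 3-byte form E0 A6 94 at offsets 5–7.
U+0623 → 2-byte form D8 A3 at offsets 8–9.
U+1D4EA → 4-byte form F0 9D 93 AA at offsets 10–13.
Offset 10 falls in char 5's range; it's byte 1 of F0 9D 93 AA = 0xF0.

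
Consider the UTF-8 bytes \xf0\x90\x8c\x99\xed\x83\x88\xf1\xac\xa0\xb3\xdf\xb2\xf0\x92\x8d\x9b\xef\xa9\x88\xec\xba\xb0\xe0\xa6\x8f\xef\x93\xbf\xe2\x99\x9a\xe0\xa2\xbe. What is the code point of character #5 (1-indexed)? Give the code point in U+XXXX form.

U+1235B

Offset 0: leading byte 0xF0 = 11110000 → 4-byte char #1 = F0 90 8C 99.
Offset 4: leading byte 0xED = 11101101 → 3-byte char #2 = ED 83 88.
Offset 7: leading byte 0xF1 = 11110001 → 4-byte char #3 = F1 AC A0 B3.
Offset 11: leading byte 0xDF = 11011111 → 2-byte char #4 = DF B2.
Offset 13: leading byte 0xF0 = 11110000 → 4-byte char #5 = F0 92 8D 9B.
Leading byte 0xF0 = 11110000 matches 11110xxx → 4-byte sequence.
Byte 1: 0xF0 = 11110000, payload 000 (3 bits).
Byte 2: 0x92 = 10010010 (10xxxxxx ✓), payload 010010.
Byte 3: 0x8D = 10001101 (10xxxxxx ✓), payload 001101.
Byte 4: 0x9B = 10011011 (10xxxxxx ✓), payload 011011.
Concatenate: 000010010001101011011 = 0x1235B (21 bits → U+1235B).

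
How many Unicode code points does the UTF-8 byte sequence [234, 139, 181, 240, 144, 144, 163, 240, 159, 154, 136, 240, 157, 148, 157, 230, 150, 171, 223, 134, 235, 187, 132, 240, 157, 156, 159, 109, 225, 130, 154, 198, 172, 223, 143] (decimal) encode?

12

Byte at offset 0: 0xEA = 11101010 → 3-byte char (#1). Advance 3.
Byte at offset 3: 0xF0 = 11110000 → 4-byte char (#2). Advance 4.
Byte at offset 7: 0xF0 = 11110000 → 4-byte char (#3). Advance 4.
Byte at offset 11: 0xF0 = 11110000 → 4-byte char (#4). Advance 4.
Byte at offset 15: 0xE6 = 11100110 → 3-byte char (#5). Advance 3.
Byte at offset 18: 0xDF = 11011111 → 2-byte char (#6). Advance 2.
Byte at offset 20: 0xEB = 11101011 → 3-byte char (#7). Advance 3.
Byte at offset 23: 0xF0 = 11110000 → 4-byte char (#8). Advance 4.
Byte at offset 27: 0x6D = 01101101 → 1-byte char (#9). Advance 1.
Byte at offset 28: 0xE1 = 11100001 → 3-byte char (#10). Advance 3.
Byte at offset 31: 0xC6 = 11000110 → 2-byte char (#11). Advance 2.
Byte at offset 33: 0xDF = 11011111 → 2-byte char (#12). Advance 2.
Reached end at offset 35 after 12 code points.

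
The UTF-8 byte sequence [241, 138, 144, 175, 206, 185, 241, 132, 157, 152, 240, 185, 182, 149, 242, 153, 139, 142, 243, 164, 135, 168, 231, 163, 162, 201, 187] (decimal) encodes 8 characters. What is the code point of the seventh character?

U+78E2

Offset 0: leading byte 0xF1 = 11110001 → 4-byte char #1 = F1 8A 90 AF.
Offset 4: leading byte 0xCE = 11001110 → 2-byte char #2 = CE B9.
Offset 6: leading byte 0xF1 = 11110001 → 4-byte char #3 = F1 84 9D 98.
Offset 10: leading byte 0xF0 = 11110000 → 4-byte char #4 = F0 B9 B6 95.
Offset 14: leading byte 0xF2 = 11110010 → 4-byte char #5 = F2 99 8B 8E.
Offset 18: leading byte 0xF3 = 11110011 → 4-byte char #6 = F3 A4 87 A8.
Offset 22: leading byte 0xE7 = 11100111 → 3-byte char #7 = E7 A3 A2.
Leading byte 0xE7 = 11100111 matches 1110xxxx → 3-byte sequence.
Byte 1: 0xE7 = 11100111, payload 0111 (4 bits).
Byte 2: 0xA3 = 10100011 (10xxxxxx ✓), payload 100011.
Byte 3: 0xA2 = 10100010 (10xxxxxx ✓), payload 100010.
Concatenate: 0111100011100010 = 0x78E2 (16 bits → U+78E2).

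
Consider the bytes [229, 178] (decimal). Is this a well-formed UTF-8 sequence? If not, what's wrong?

invalid (sequence truncated)

Leading byte 0xE5 = 11100101 → 3-byte form, but only 2 bytes are present.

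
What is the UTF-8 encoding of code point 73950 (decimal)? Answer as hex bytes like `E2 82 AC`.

F0 92 83 9E

U+120DE = 0x120DE = 73950 decimal. In range U+10000–U+10FFFF → 4-byte form: 11110xxx 10xxxxxx 10xxxxxx 10xxxxxx.
Binary (21 bits): 000010010000011011110.
Split 3+6+6+6: 000 | 010010 | 000011 | 011110.
Byte 1: 11110000 = 0xF0.
Byte 2: 10010010 = 0x92.
Byte 3: 10000011 = 0x83.
Byte 4: 10011110 = 0x9E.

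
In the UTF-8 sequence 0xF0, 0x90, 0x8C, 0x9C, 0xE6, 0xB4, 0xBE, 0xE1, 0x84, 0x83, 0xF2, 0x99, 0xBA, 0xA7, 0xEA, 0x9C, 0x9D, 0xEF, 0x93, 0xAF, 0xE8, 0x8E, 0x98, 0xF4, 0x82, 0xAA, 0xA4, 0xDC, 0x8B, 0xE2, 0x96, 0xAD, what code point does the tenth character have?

U+25AD

Offset 0: leading byte 0xF0 = 11110000 → 4-byte char #1 = F0 90 8C 9C.
Offset 4: leading byte 0xE6 = 11100110 → 3-byte char #2 = E6 B4 BE.
Offset 7: leading byte 0xE1 = 11100001 → 3-byte char #3 = E1 84 83.
Offset 10: leading byte 0xF2 = 11110010 → 4-byte char #4 = F2 99 BA A7.
Offset 14: leading byte 0xEA = 11101010 → 3-byte char #5 = EA 9C 9D.
Offset 17: leading byte 0xEF = 11101111 → 3-byte char #6 = EF 93 AF.
Offset 20: leading byte 0xE8 = 11101000 → 3-byte char #7 = E8 8E 98.
Offset 23: leading byte 0xF4 = 11110100 → 4-byte char #8 = F4 82 AA A4.
Offset 27: leading byte 0xDC = 11011100 → 2-byte char #9 = DC 8B.
Offset 29: leading byte 0xE2 = 11100010 → 3-byte char #10 = E2 96 AD.
Leading byte 0xE2 = 11100010 matches 1110xxxx → 3-byte sequence.
Byte 1: 0xE2 = 11100010, payload 0010 (4 bits).
Byte 2: 0x96 = 10010110 (10xxxxxx ✓), payload 010110.
Byte 3: 0xAD = 10101101 (10xxxxxx ✓), payload 101101.
Concatenate: 0010010110101101 = 0x25AD (16 bits → U+25AD).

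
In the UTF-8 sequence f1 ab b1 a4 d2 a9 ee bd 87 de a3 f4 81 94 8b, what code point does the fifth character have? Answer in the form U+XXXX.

U+10150B

Offset 0: leading byte 0xF1 = 11110001 → 4-byte char #1 = F1 AB B1 A4.
Offset 4: leading byte 0xD2 = 11010010 → 2-byte char #2 = D2 A9.
Offset 6: leading byte 0xEE = 11101110 → 3-byte char #3 = EE BD 87.
Offset 9: leading byte 0xDE = 11011110 → 2-byte char #4 = DE A3.
Offset 11: leading byte 0xF4 = 11110100 → 4-byte char #5 = F4 81 94 8B.
Leading byte 0xF4 = 11110100 matches 11110xxx → 4-byte sequence.
Byte 1: 0xF4 = 11110100, payload 100 (3 bits).
Byte 2: 0x81 = 10000001 (10xxxxxx ✓), payload 000001.
Byte 3: 0x94 = 10010100 (10xxxxxx ✓), payload 010100.
Byte 4: 0x8B = 10001011 (10xxxxxx ✓), payload 001011.
Concatenate: 100000001010100001011 = 0x10150B (21 bits → U+10150B).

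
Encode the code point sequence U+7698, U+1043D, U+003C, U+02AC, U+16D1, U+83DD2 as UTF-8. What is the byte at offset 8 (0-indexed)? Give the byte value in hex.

U+7698 → 3-byte form E7 9A 98 at offsets 0–2.
U+1043D → 4-byte form F0 90 90 BD at offsets 3–6.
U+003C → 1-byte form 3C at offsets 7–7.
U+02AC → 2-byte form CA AC at offsets 8–9.
Offset 8 falls in char 4's range; it's byte 1 of CA AC = 0xCA.

0xCA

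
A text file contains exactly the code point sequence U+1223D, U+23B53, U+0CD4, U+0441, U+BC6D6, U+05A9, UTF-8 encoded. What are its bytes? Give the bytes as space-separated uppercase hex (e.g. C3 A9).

U+1223D: 4-byte form → F0 92 88 BD.
U+23B53: 4-byte form → F0 A3 AD 93.
U+0CD4: 3-byte form → E0 B3 94.
U+0441: 2-byte form → D1 81.
U+BC6D6: 4-byte form → F2 BC 9B 96.
U+05A9: 2-byte form → D6 A9.
Concatenated (19 bytes): F0 92 88 BD F0 A3 AD 93 E0 B3 94 D1 81 F2 BC 9B 96 D6 A9.

F0 92 88 BD F0 A3 AD 93 E0 B3 94 D1 81 F2 BC 9B 96 D6 A9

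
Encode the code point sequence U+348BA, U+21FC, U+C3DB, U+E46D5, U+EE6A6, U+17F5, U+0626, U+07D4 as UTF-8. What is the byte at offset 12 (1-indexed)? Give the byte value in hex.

1-indexed offset 12 is 0-indexed offset 11.
U+348BA → 4-byte form F0 B4 A2 BA at offsets 0–3.
U+21FC → 3-byte form E2 87 BC at offsets 4–6.
U+C3DB → 3-byte form EC 8F 9B at offsets 7–9.
U+E46D5 → 4-byte form F3 A4 9B 95 at offsets 10–13.
Offset 11 falls in char 4's range; it's byte 2 of F3 A4 9B 95 = 0xA4.

0xA4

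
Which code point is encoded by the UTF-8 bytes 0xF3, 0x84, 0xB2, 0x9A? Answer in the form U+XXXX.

U+C4C9A

Leading byte 0xF3 = 11110011 matches 11110xxx → 4-byte sequence.
Byte 1: 0xF3 = 11110011, payload 011 (3 bits).
Byte 2: 0x84 = 10000100 (10xxxxxx ✓), payload 000100.
Byte 3: 0xB2 = 10110010 (10xxxxxx ✓), payload 110010.
Byte 4: 0x9A = 10011010 (10xxxxxx ✓), payload 011010.
Concatenate: 011000100110010011010 = 0xC4C9A (21 bits → U+C4C9A).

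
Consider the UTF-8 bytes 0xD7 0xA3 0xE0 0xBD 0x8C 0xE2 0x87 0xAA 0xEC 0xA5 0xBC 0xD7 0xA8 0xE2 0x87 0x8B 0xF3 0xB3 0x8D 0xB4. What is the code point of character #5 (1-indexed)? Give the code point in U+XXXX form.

Offset 0: leading byte 0xD7 = 11010111 → 2-byte char #1 = D7 A3.
Offset 2: leading byte 0xE0 = 11100000 → 3-byte char #2 = E0 BD 8C.
Offset 5: leading byte 0xE2 = 11100010 → 3-byte char #3 = E2 87 AA.
Offset 8: leading byte 0xEC = 11101100 → 3-byte char #4 = EC A5 BC.
Offset 11: leading byte 0xD7 = 11010111 → 2-byte char #5 = D7 A8.
Leading byte 0xD7 = 11010111 matches 110xxxxx → 2-byte sequence.
Byte 1: 0xD7 = 11010111, payload 10111 (5 bits).
Byte 2: 0xA8 = 10101000 (10xxxxxx ✓), payload 101000.
Concatenate: 10111101000 = 0x5E8 (11 bits → U+05E8).

U+05E8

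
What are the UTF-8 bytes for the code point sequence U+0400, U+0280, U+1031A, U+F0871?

D0 80 CA 80 F0 90 8C 9A F3 B0 A1 B1

U+0400: 2-byte form → D0 80.
U+0280: 2-byte form → CA 80.
U+1031A: 4-byte form → F0 90 8C 9A.
U+F0871: 4-byte form → F3 B0 A1 B1.
Concatenated (12 bytes): D0 80 CA 80 F0 90 8C 9A F3 B0 A1 B1.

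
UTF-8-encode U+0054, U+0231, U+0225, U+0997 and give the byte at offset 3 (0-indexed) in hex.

0xC8

U+0054 → 1-byte form 54 at offsets 0–0.
U+0231 → 2-byte form C8 B1 at offsets 1–2.
U+0225 → 2-byte form C8 A5 at offsets 3–4.
Offset 3 falls in char 3's range; it's byte 1 of C8 A5 = 0xC8.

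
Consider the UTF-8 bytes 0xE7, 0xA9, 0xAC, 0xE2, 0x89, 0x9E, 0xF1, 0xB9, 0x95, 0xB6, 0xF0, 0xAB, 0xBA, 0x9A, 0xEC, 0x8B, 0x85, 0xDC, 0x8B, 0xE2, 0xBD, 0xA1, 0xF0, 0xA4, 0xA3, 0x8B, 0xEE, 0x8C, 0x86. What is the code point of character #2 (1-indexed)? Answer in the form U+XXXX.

U+225E

Offset 0: leading byte 0xE7 = 11100111 → 3-byte char #1 = E7 A9 AC.
Offset 3: leading byte 0xE2 = 11100010 → 3-byte char #2 = E2 89 9E.
Leading byte 0xE2 = 11100010 matches 1110xxxx → 3-byte sequence.
Byte 1: 0xE2 = 11100010, payload 0010 (4 bits).
Byte 2: 0x89 = 10001001 (10xxxxxx ✓), payload 001001.
Byte 3: 0x9E = 10011110 (10xxxxxx ✓), payload 011110.
Concatenate: 0010001001011110 = 0x225E (16 bits → U+225E).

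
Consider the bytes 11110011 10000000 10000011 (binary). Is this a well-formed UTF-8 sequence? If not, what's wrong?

invalid (sequence truncated)

Leading byte 0xF3 = 11110011 → 4-byte form, but only 3 bytes are present.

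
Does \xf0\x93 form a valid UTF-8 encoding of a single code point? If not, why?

Leading byte 0xF0 = 11110000 → 4-byte form, but only 2 bytes are present.

invalid (sequence truncated)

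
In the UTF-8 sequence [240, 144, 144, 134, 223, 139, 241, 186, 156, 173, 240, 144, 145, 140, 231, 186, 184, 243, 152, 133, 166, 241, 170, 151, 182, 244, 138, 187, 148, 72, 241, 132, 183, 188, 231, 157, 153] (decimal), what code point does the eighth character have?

U+10AED4

Offset 0: leading byte 0xF0 = 11110000 → 4-byte char #1 = F0 90 90 86.
Offset 4: leading byte 0xDF = 11011111 → 2-byte char #2 = DF 8B.
Offset 6: leading byte 0xF1 = 11110001 → 4-byte char #3 = F1 BA 9C AD.
Offset 10: leading byte 0xF0 = 11110000 → 4-byte char #4 = F0 90 91 8C.
Offset 14: leading byte 0xE7 = 11100111 → 3-byte char #5 = E7 BA B8.
Offset 17: leading byte 0xF3 = 11110011 → 4-byte char #6 = F3 98 85 A6.
Offset 21: leading byte 0xF1 = 11110001 → 4-byte char #7 = F1 AA 97 B6.
Offset 25: leading byte 0xF4 = 11110100 → 4-byte char #8 = F4 8A BB 94.
Leading byte 0xF4 = 11110100 matches 11110xxx → 4-byte sequence.
Byte 1: 0xF4 = 11110100, payload 100 (3 bits).
Byte 2: 0x8A = 10001010 (10xxxxxx ✓), payload 001010.
Byte 3: 0xBB = 10111011 (10xxxxxx ✓), payload 111011.
Byte 4: 0x94 = 10010100 (10xxxxxx ✓), payload 010100.
Concatenate: 100001010111011010100 = 0x10AED4 (21 bits → U+10AED4).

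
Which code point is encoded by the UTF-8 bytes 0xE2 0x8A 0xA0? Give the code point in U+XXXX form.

U+22A0

Leading byte 0xE2 = 11100010 matches 1110xxxx → 3-byte sequence.
Byte 1: 0xE2 = 11100010, payload 0010 (4 bits).
Byte 2: 0x8A = 10001010 (10xxxxxx ✓), payload 001010.
Byte 3: 0xA0 = 10100000 (10xxxxxx ✓), payload 100000.
Concatenate: 0010001010100000 = 0x22A0 (16 bits → U+22A0).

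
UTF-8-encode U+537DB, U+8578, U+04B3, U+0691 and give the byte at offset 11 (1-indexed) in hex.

1-indexed offset 11 is 0-indexed offset 10.
U+537DB → 4-byte form F1 93 9F 9B at offsets 0–3.
U+8578 → 3-byte form E8 95 B8 at offsets 4–6.
U+04B3 → 2-byte form D2 B3 at offsets 7–8.
U+0691 → 2-byte form DA 91 at offsets 9–10.
Offset 10 falls in char 4's range; it's byte 2 of DA 91 = 0x91.

0x91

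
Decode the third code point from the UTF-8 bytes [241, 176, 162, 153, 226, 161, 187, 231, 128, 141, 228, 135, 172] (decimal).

Offset 0: leading byte 0xF1 = 11110001 → 4-byte char #1 = F1 B0 A2 99.
Offset 4: leading byte 0xE2 = 11100010 → 3-byte char #2 = E2 A1 BB.
Offset 7: leading byte 0xE7 = 11100111 → 3-byte char #3 = E7 80 8D.
Leading byte 0xE7 = 11100111 matches 1110xxxx → 3-byte sequence.
Byte 1: 0xE7 = 11100111, payload 0111 (4 bits).
Byte 2: 0x80 = 10000000 (10xxxxxx ✓), payload 000000.
Byte 3: 0x8D = 10001101 (10xxxxxx ✓), payload 001101.
Concatenate: 0111000000001101 = 0x700D (16 bits → U+700D).

U+700D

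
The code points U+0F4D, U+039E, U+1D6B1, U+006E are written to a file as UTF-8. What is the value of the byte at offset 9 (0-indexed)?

0x6E

U+0F4D → 3-byte form E0 BD 8D at offsets 0–2.
U+039E → 2-byte form CE 9E at offsets 3–4.
U+1D6B1 → 4-byte form F0 9D 9A B1 at offsets 5–8.
U+006E → 1-byte form 6E at offsets 9–9.
Offset 9 falls in char 4's range; it's byte 1 of 6E = 0x6E.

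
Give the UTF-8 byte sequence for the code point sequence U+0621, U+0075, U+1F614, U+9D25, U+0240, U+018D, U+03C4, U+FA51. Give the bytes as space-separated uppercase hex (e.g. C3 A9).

U+0621: 2-byte form → D8 A1.
U+0075: 1-byte form → 75.
U+1F614: 4-byte form → F0 9F 98 94.
U+9D25: 3-byte form → E9 B4 A5.
U+0240: 2-byte form → C9 80.
U+018D: 2-byte form → C6 8D.
U+03C4: 2-byte form → CF 84.
U+FA51: 3-byte form → EF A9 91.
Concatenated (19 bytes): D8 A1 75 F0 9F 98 94 E9 B4 A5 C9 80 C6 8D CF 84 EF A9 91.

D8 A1 75 F0 9F 98 94 E9 B4 A5 C9 80 C6 8D CF 84 EF A9 91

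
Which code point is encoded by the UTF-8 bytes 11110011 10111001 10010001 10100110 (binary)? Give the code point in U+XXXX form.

U+F9466

Leading byte 0xF3 = 11110011 matches 11110xxx → 4-byte sequence.
Byte 1: 0xF3 = 11110011, payload 011 (3 bits).
Byte 2: 0xB9 = 10111001 (10xxxxxx ✓), payload 111001.
Byte 3: 0x91 = 10010001 (10xxxxxx ✓), payload 010001.
Byte 4: 0xA6 = 10100110 (10xxxxxx ✓), payload 100110.
Concatenate: 011111001010001100110 = 0xF9466 (21 bits → U+F9466).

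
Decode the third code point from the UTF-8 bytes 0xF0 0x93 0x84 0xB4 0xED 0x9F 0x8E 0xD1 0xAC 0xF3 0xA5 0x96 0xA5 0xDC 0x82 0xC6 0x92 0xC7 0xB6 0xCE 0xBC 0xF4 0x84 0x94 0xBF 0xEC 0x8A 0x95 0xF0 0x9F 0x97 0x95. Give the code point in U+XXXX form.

Offset 0: leading byte 0xF0 = 11110000 → 4-byte char #1 = F0 93 84 B4.
Offset 4: leading byte 0xED = 11101101 → 3-byte char #2 = ED 9F 8E.
Offset 7: leading byte 0xD1 = 11010001 → 2-byte char #3 = D1 AC.
Leading byte 0xD1 = 11010001 matches 110xxxxx → 2-byte sequence.
Byte 1: 0xD1 = 11010001, payload 10001 (5 bits).
Byte 2: 0xAC = 10101100 (10xxxxxx ✓), payload 101100.
Concatenate: 10001101100 = 0x46C (11 bits → U+046C).

U+046C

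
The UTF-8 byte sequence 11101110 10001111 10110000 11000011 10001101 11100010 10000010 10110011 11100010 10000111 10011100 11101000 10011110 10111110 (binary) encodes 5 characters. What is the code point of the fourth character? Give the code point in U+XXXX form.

Offset 0: leading byte 0xEE = 11101110 → 3-byte char #1 = EE 8F B0.
Offset 3: leading byte 0xC3 = 11000011 → 2-byte char #2 = C3 8D.
Offset 5: leading byte 0xE2 = 11100010 → 3-byte char #3 = E2 82 B3.
Offset 8: leading byte 0xE2 = 11100010 → 3-byte char #4 = E2 87 9C.
Leading byte 0xE2 = 11100010 matches 1110xxxx → 3-byte sequence.
Byte 1: 0xE2 = 11100010, payload 0010 (4 bits).
Byte 2: 0x87 = 10000111 (10xxxxxx ✓), payload 000111.
Byte 3: 0x9C = 10011100 (10xxxxxx ✓), payload 011100.
Concatenate: 0010000111011100 = 0x21DC (16 bits → U+21DC).

U+21DC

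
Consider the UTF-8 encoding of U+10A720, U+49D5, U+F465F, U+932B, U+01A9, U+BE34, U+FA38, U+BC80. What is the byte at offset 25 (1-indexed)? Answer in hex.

0x80

1-indexed offset 25 is 0-indexed offset 24.
U+10A720 → 4-byte form F4 8A 9C A0 at offsets 0–3.
U+49D5 → 3-byte form E4 A7 95 at offsets 4–6.
U+F465F → 4-byte form F3 B4 99 9F at offsets 7–10.
U+932B → 3-byte form E9 8C AB at offsets 11–13.
U+01A9 → 2-byte form C6 A9 at offsets 14–15.
U+BE34 → 3-byte form EB B8 B4 at offsets 16–18.
U+FA38 → 3-byte form EF A8 B8 at offsets 19–21.
U+BC80 → 3-byte form EB B2 80 at offsets 22–24.
Offset 24 falls in char 8's range; it's byte 3 of EB B2 80 = 0x80.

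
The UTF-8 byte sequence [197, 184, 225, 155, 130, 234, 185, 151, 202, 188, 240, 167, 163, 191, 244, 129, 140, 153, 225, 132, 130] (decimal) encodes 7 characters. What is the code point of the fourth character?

Offset 0: leading byte 0xC5 = 11000101 → 2-byte char #1 = C5 B8.
Offset 2: leading byte 0xE1 = 11100001 → 3-byte char #2 = E1 9B 82.
Offset 5: leading byte 0xEA = 11101010 → 3-byte char #3 = EA B9 97.
Offset 8: leading byte 0xCA = 11001010 → 2-byte char #4 = CA BC.
Leading byte 0xCA = 11001010 matches 110xxxxx → 2-byte sequence.
Byte 1: 0xCA = 11001010, payload 01010 (5 bits).
Byte 2: 0xBC = 10111100 (10xxxxxx ✓), payload 111100.
Concatenate: 01010111100 = 0x2BC (11 bits → U+02BC).

U+02BC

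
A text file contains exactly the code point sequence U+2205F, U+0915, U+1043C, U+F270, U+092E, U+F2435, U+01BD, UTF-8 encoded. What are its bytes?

U+2205F: 4-byte form → F0 A2 81 9F.
U+0915: 3-byte form → E0 A4 95.
U+1043C: 4-byte form → F0 90 90 BC.
U+F270: 3-byte form → EF 89 B0.
U+092E: 3-byte form → E0 A4 AE.
U+F2435: 4-byte form → F3 B2 90 B5.
U+01BD: 2-byte form → C6 BD.
Concatenated (23 bytes): F0 A2 81 9F E0 A4 95 F0 90 90 BC EF 89 B0 E0 A4 AE F3 B2 90 B5 C6 BD.

F0 A2 81 9F E0 A4 95 F0 90 90 BC EF 89 B0 E0 A4 AE F3 B2 90 B5 C6 BD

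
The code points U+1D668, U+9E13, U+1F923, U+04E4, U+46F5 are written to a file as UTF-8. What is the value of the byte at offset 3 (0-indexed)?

U+1D668 → 4-byte form F0 9D 99 A8 at offsets 0–3.
Offset 3 falls in char 1's range; it's byte 4 of F0 9D 99 A8 = 0xA8.

0xA8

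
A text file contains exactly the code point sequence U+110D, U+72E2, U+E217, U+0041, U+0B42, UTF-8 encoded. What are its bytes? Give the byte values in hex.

U+110D: 3-byte form → E1 84 8D.
U+72E2: 3-byte form → E7 8B A2.
U+E217: 3-byte form → EE 88 97.
U+0041: 1-byte form → 41.
U+0B42: 3-byte form → E0 AD 82.
Concatenated (13 bytes): E1 84 8D E7 8B A2 EE 88 97 41 E0 AD 82.

E1 84 8D E7 8B A2 EE 88 97 41 E0 AD 82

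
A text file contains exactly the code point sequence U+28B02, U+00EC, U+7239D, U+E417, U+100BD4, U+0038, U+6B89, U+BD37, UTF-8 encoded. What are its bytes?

U+28B02: 4-byte form → F0 A8 AC 82.
U+00EC: 2-byte form → C3 AC.
U+7239D: 4-byte form → F1 B2 8E 9D.
U+E417: 3-byte form → EE 90 97.
U+100BD4: 4-byte form → F4 80 AF 94.
U+0038: 1-byte form → 38.
U+6B89: 3-byte form → E6 AE 89.
U+BD37: 3-byte form → EB B4 B7.
Concatenated (24 bytes): F0 A8 AC 82 C3 AC F1 B2 8E 9D EE 90 97 F4 80 AF 94 38 E6 AE 89 EB B4 B7.

F0 A8 AC 82 C3 AC F1 B2 8E 9D EE 90 97 F4 80 AF 94 38 E6 AE 89 EB B4 B7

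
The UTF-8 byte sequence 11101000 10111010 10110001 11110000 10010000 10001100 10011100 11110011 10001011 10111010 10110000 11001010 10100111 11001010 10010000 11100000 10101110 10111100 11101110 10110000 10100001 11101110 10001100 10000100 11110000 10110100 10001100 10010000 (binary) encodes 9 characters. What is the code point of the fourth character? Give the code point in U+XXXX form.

U+02A7

Offset 0: leading byte 0xE8 = 11101000 → 3-byte char #1 = E8 BA B1.
Offset 3: leading byte 0xF0 = 11110000 → 4-byte char #2 = F0 90 8C 9C.
Offset 7: leading byte 0xF3 = 11110011 → 4-byte char #3 = F3 8B BA B0.
Offset 11: leading byte 0xCA = 11001010 → 2-byte char #4 = CA A7.
Leading byte 0xCA = 11001010 matches 110xxxxx → 2-byte sequence.
Byte 1: 0xCA = 11001010, payload 01010 (5 bits).
Byte 2: 0xA7 = 10100111 (10xxxxxx ✓), payload 100111.
Concatenate: 01010100111 = 0x2A7 (11 bits → U+02A7).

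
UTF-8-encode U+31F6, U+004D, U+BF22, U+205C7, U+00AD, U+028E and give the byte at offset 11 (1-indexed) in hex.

1-indexed offset 11 is 0-indexed offset 10.
U+31F6 → 3-byte form E3 87 B6 at offsets 0–2.
U+004D → 1-byte form 4D at offsets 3–3.
U+BF22 → 3-byte form EB BC A2 at offsets 4–6.
U+205C7 → 4-byte form F0 A0 97 87 at offsets 7–10.
Offset 10 falls in char 4's range; it's byte 4 of F0 A0 97 87 = 0x87.

0x87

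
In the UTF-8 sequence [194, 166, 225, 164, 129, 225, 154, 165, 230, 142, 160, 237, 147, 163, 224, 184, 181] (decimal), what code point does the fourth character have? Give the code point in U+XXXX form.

Offset 0: leading byte 0xC2 = 11000010 → 2-byte char #1 = C2 A6.
Offset 2: leading byte 0xE1 = 11100001 → 3-byte char #2 = E1 A4 81.
Offset 5: leading byte 0xE1 = 11100001 → 3-byte char #3 = E1 9A A5.
Offset 8: leading byte 0xE6 = 11100110 → 3-byte char #4 = E6 8E A0.
Leading byte 0xE6 = 11100110 matches 1110xxxx → 3-byte sequence.
Byte 1: 0xE6 = 11100110, payload 0110 (4 bits).
Byte 2: 0x8E = 10001110 (10xxxxxx ✓), payload 001110.
Byte 3: 0xA0 = 10100000 (10xxxxxx ✓), payload 100000.
Concatenate: 0110001110100000 = 0x63A0 (16 bits → U+63A0).

U+63A0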